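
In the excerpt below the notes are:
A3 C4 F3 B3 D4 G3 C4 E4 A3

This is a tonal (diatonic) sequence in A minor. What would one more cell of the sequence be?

With a 3-note motive the entries are A3, B3, C4, each up a 2nd from the previous.
From D4 the diatonic shape gives D4 F4 B3.

D4 F4 B3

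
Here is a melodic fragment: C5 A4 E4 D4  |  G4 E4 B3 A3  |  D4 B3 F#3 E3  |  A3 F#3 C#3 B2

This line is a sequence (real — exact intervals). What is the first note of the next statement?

E3

Unit = 4 notes; the statements start on C5, G4, D4, A3, moving down a 4th each time.
The next head, down a 4th from A3, is E3.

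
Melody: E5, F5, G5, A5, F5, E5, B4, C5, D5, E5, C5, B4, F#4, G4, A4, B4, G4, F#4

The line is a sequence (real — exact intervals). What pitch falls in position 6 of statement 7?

With 6-note cells, note 6 of each statement runs E5, B4, F#4.
Extending down a 4th: C#4 → G#3 → D#3 → A#2.

A#2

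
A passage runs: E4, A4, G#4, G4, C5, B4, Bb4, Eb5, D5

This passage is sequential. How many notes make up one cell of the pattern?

3

Try groups of 3 (3 cells in 9 notes):
E4 A4 G#4 | G4 C5 B4 | Bb4 Eb5 D5
Each cell is the previous one up a 3rd — so the unit is 3 notes.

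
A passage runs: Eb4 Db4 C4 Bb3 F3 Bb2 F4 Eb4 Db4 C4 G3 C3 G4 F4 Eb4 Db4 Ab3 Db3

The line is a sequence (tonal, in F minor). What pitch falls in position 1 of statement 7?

Db5

The unit is 6 notes. Position-1 pitches of the 3 shown cells: Eb4, F4, G4.
Extending up a 2nd: Ab4 → Bb4 → C5 → Db5.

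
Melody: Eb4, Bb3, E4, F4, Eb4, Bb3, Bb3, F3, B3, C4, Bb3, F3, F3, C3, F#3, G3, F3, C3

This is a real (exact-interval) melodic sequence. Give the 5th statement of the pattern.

G2 D2 G#2 A2 G2 D2

Unit = 6 notes; the statements start on Eb4, Bb3, F3, moving down a 4th each time.
Continuing the starts: C3 → G2.
From G2 the exact shape gives G2 D2 G#2 A2 G2 D2.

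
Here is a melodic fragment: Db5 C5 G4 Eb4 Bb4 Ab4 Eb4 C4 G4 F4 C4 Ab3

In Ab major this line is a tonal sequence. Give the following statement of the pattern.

With a 4-note motive the entries are Db5, Bb4, G4, each down a 3rd from the previous.
So cell 4 is Eb4 Db4 Ab3 F3.

Eb4 Db4 Ab3 F3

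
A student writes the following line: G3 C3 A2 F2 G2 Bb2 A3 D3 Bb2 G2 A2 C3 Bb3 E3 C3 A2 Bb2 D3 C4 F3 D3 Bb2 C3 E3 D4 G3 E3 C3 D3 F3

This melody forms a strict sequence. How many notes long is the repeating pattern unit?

6

There are 30 notes; a 6-note unit gives 5 cells:
G3 C3 A2 F2 G2 Bb2 | A3 D3 Bb2 G2 A2 C3 | Bb3 E3 C3 A2 Bb2 D3 | C4 F3 D3 Bb2 C3 E3 | D4 G3 E3 C3 D3 F3
Each cell is the previous one up a 2nd — so the unit is 6 notes.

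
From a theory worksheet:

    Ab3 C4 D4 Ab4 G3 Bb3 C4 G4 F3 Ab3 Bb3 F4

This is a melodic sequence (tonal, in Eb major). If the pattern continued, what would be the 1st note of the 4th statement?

Eb3

Grouping in 4s, the 1st note of each cell is Ab3, G3, F3.
From F3, down a 2nd gives Eb3.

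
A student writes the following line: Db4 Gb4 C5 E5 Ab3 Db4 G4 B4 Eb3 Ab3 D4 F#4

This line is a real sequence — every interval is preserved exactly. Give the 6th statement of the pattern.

Taking 4-note groups, the heads are Db4, Ab3, Eb3: the pattern moves down a 4th.
Carrying on: Bb2 → F2 → C2.
So cell 6 is C2 F2 B2 D#3.

C2 F2 B2 D#3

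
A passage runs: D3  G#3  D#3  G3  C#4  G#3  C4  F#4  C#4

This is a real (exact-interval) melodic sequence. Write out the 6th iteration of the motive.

Taking 3-note groups, the heads are D3, G3, C4: the pattern moves up a 4th.
Carrying on: F4 → Bb4 → Eb5.
Statement 6 starts on Eb5 and keeps the same exact contour: Eb5 A5 E5.

Eb5 A5 E5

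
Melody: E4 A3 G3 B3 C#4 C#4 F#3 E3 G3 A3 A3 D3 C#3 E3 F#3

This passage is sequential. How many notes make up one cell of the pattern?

There are 15 notes; a 5-note unit gives 3 cells:
E4 A3 G3 B3 C#4 | C#4 F#3 E3 G3 A3 | A3 D3 C#3 E3 F#3
Each cell is the previous one down a 3rd — so the unit is 5 notes.

5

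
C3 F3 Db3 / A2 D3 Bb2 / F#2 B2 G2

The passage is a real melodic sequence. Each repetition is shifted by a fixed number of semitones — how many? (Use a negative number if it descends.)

-3

Taking 3-note groups, the heads are C3, A2, F#2: the pattern moves down a 3rd.
Counting half-steps from C3 to A2: -3.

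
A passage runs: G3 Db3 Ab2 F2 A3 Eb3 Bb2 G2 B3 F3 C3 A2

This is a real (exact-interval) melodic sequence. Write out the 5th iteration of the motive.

Unit = 4 notes; the statements start on G3, A3, B3, moving up a 2nd each time.
Carrying on: C#4 → D#4.
From D#4 the exact shape gives D#4 A3 E3 C#3.

D#4 A3 E3 C#3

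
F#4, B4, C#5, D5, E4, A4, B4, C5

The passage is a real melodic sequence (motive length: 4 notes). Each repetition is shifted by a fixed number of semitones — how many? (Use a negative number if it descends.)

The 4-note cells begin on F#4, E4 — each down a 2nd from the last.
F#4→E4 is 64 − 66 = -2 semitones.

-2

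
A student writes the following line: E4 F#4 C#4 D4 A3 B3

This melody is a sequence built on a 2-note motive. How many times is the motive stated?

6 notes in groups of 2 gives 6/2 = 3 statements.
Starts: E4, C#4, A3 — each down a 3rd.

3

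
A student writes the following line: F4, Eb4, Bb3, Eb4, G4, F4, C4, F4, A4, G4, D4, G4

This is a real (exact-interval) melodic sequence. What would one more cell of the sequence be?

Unit = 4 notes; the statements start on F4, G4, A4, moving up a 2nd each time.
So cell 4 is B4 A4 E4 A4.

B4 A4 E4 A4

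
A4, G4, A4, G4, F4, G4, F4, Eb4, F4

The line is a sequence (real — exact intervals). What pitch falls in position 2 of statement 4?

Db4

Grouping in 3s, the 2nd note of each cell is G4, F4, Eb4.
One more down a 2nd gives Db4.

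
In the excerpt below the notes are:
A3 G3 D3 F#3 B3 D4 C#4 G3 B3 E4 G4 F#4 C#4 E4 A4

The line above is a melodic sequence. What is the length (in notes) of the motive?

15 notes total. Splitting into 3 groups of 5:
A3 G3 D3 F#3 B3 | D4 C#4 G3 B3 E4 | G4 F#4 C#4 E4 A4
Every group is a transposition up a 4th of the one before; no shorter unit works.

5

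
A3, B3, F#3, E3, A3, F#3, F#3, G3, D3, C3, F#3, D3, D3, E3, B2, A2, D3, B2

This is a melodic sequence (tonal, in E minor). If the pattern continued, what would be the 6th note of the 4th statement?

G2

With 6-note cells, note 6 of each statement runs F#3, D3, B2.
One more down a 3rd gives G2.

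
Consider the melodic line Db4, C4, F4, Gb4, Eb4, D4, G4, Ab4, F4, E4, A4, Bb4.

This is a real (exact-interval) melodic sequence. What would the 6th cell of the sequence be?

The 4-note cells begin on Db4, Eb4, F4 — each up a 2nd from the last.
Continuing the starts: G4 → A4 → B4.
Statement 6 starts on B4 and keeps the same exact contour: B4 A#4 D#5 E5.

B4 A#4 D#5 E5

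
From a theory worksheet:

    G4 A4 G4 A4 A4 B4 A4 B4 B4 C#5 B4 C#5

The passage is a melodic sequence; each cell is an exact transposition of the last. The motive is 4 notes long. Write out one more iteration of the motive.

The 4-note cells begin on G4, A4, B4 — each up a 2nd from the last.
So cell 4 is C#5 D#5 C#5 D#5.

C#5 D#5 C#5 D#5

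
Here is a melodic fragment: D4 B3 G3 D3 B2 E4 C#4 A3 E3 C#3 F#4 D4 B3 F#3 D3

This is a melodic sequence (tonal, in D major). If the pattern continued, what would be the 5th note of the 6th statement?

The unit is 5 notes. Position-5 pitches of the 3 shown cells: B2, C#3, D3.
Carrying that up a 2nd forward: E3 → F#3 → G3.

G3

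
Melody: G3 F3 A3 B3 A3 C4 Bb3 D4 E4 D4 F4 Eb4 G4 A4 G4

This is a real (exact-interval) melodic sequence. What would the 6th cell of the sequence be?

The 5-note cells begin on G3, C4, F4 — each up a 4th from the last.
Extending up a 4th: Bb4 → Eb5 → Ab5.
From Ab5 the exact shape gives Ab5 Gb5 Bb5 C6 Bb5.

Ab5 Gb5 Bb5 C6 Bb5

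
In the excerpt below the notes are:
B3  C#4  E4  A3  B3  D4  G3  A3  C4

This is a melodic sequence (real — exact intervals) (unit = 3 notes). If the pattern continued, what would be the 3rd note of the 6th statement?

Gb3

With 3-note cells, note 3 of each statement runs E4, D4, C4.
Extending down a 2nd: Bb3 → Ab3 → Gb3.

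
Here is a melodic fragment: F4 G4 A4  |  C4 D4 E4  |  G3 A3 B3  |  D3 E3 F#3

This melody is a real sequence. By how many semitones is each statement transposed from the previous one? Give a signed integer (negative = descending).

-5

Taking 3-note groups, the heads are F4, C4, G3, D3: the pattern moves down a 4th.
Counting half-steps from F4 to C4: -5.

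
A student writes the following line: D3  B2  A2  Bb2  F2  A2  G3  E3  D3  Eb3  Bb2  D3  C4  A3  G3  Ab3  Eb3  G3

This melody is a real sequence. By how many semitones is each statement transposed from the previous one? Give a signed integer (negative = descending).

Taking 6-note groups, the heads are D3, G3, C4: the pattern moves up a 4th.
D3→G3 is 55 − 50 = 5 semitones.

5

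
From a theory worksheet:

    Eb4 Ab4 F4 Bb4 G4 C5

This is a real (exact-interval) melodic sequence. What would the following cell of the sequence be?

A4 D5

With a 2-note motive the entries are Eb4, F4, G4, each up a 2nd from the previous.
Statement 4 starts on A4 and keeps the same exact contour: A4 D5.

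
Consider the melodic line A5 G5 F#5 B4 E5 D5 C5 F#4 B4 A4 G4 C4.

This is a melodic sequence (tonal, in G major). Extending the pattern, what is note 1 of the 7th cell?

D3

With 4-note cells, note 1 of each statement runs A5, E5, B4.
Carrying that down a 4th forward: F#4 → C4 → G3 → D3.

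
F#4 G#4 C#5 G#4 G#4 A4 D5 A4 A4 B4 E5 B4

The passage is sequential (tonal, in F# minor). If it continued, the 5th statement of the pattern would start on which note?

The 4-note cells begin on F#4, G#4, A4 — each up a 2nd from the last.
Extending the heads up a 2nd: B4 → C#5.

C#5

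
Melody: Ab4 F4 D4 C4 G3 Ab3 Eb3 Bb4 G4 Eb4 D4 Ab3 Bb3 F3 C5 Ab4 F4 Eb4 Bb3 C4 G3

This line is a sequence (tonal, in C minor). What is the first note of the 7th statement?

Unit = 7 notes; the statements start on Ab4, Bb4, C5, moving up a 2nd each time.
Continuing: D5 → Eb5 → F5 → G5. Statement 7 starts on G5.

G5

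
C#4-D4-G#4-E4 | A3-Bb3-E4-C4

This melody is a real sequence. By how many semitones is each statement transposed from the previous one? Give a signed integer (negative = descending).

-4

With a 4-note motive the entries are C#4, A3, each down a 3rd from the previous.
Counting half-steps from C#4 to A3: -4.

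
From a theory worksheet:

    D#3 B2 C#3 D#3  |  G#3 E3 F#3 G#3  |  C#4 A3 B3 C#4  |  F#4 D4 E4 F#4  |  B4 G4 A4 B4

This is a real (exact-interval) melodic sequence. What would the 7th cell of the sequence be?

With a 4-note motive the entries are D#3, G#3, C#4, F#4, B4, each up a 4th from the previous.
Carrying on: E5 → A5.
Statement 7 starts on A5 and keeps the same exact contour: A5 F5 G5 A5.

A5 F5 G5 A5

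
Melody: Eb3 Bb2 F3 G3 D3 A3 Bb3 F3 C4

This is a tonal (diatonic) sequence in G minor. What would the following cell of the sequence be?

D4 A3 Eb4

With a 3-note motive the entries are Eb3, G3, Bb3, each up a 3rd from the previous.
From D4 the diatonic shape gives D4 A3 Eb4.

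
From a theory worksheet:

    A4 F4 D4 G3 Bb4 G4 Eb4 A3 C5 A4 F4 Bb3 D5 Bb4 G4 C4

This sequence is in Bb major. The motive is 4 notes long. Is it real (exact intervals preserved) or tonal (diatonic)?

tonal

Every note is diatonic to Bb major.
Cell 1 has -4 semitones from note 1 to 2, but cell 2 has -3 — the interval quality changes while the contour stays the same, which is the hallmark of a tonal sequence.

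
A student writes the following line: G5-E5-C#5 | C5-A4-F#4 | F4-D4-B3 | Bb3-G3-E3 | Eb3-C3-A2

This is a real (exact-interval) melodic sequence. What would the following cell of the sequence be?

The 3-note cells begin on G5, C5, F4, Bb3, Eb3 — each down a 5th from the last.
From Ab2 the exact shape gives Ab2 F2 D2.

Ab2 F2 D2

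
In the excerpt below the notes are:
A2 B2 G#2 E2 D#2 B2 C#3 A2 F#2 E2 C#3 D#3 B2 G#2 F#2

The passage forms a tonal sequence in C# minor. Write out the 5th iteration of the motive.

E3 F#3 D#3 B2 A2

Unit = 5 notes; the statements start on A2, B2, C#3, moving up a 2nd each time.
Extending up a 2nd: D#3 → E3.
So cell 5 is E3 F#3 D#3 B2 A2.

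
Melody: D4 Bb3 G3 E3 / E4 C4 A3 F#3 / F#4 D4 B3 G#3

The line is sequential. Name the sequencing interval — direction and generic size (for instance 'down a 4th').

With a 4-note motive the entries are D4, E4, F#4, each up a 2nd from the previous.
D4 to E4 is up a 2nd.

up a 2nd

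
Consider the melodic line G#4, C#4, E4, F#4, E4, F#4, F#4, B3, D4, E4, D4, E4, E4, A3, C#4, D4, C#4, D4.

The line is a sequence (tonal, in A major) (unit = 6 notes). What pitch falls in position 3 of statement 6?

Grouping in 6s, the 3rd note of each cell is E4, D4, C#4.
Carrying that down a 2nd forward: B3 → A3 → G#3.

G#3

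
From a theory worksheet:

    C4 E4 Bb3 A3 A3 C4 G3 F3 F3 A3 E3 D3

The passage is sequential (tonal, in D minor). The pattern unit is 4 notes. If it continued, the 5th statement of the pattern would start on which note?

Bb2

The 4-note cells begin on C4, A3, F3 — each down a 3rd from the last.
Continuing: D3 → Bb2. Statement 5 starts on Bb2.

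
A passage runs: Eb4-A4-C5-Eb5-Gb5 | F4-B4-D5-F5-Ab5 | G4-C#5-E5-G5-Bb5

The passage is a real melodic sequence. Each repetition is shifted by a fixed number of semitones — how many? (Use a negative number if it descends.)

2

With a 5-note motive the entries are Eb4, F4, G4, each up a 2nd from the previous.
Eb4→F4 is 65 − 63 = 2 semitones.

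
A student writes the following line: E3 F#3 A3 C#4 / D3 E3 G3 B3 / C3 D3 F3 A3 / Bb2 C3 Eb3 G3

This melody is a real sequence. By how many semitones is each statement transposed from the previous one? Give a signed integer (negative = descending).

With a 4-note motive the entries are E3, D3, C3, Bb2, each down a 2nd from the previous.
E3 to D3 spans -2 semitones.

-2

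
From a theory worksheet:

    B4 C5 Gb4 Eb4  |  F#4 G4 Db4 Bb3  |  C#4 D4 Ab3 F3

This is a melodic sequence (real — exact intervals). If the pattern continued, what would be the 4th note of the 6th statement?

D2

The unit is 4 notes. Position-4 pitches of the 3 shown cells: Eb4, Bb3, F3.
Each moves down a 4th. Continuing: C3 → G2 → D2.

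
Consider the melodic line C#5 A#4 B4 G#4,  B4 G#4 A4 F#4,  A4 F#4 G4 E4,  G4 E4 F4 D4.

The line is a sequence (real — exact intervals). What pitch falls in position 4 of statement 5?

C4

Grouping in 4s, the 4th note of each cell is G#4, F#4, E4, D4.
From D4, down a 2nd gives C4.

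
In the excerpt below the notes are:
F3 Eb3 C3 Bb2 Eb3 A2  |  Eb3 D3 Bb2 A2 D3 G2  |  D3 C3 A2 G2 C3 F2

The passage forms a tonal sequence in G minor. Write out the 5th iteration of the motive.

Unit = 6 notes; the statements start on F3, Eb3, D3, moving down a 2nd each time.
Carrying on: C3 → Bb2.
From Bb2 the diatonic shape gives Bb2 A2 F2 Eb2 A2 D2.

Bb2 A2 F2 Eb2 A2 D2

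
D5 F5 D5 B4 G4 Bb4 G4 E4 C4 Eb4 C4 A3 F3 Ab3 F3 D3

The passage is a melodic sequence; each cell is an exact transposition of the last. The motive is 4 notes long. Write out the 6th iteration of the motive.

Eb2 Gb2 Eb2 C2

Unit = 4 notes; the statements start on D5, G4, C4, F3, moving down a 5th each time.
Extending down a 5th: Bb2 → Eb2.
From Eb2 the exact shape gives Eb2 Gb2 Eb2 C2.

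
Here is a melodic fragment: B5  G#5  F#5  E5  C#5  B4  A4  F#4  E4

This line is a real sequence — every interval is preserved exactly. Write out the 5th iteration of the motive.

G3 E3 D3

The 3-note cells begin on B5, E5, A4 — each down a 5th from the last.
Continuing the starts: D4 → G3.
Statement 5 starts on G3 and keeps the same exact contour: G3 E3 D3.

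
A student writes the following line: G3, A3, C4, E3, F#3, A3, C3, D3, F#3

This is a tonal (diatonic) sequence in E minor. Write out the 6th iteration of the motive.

Unit = 3 notes; the statements start on G3, E3, C3, moving down a 3rd each time.
Carrying on: A2 → F#2 → D2.
From D2 the diatonic shape gives D2 E2 G2.

D2 E2 G2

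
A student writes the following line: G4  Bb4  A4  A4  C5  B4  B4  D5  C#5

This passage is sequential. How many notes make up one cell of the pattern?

Try groups of 3 (3 cells in 9 notes):
G4 Bb4 A4 | A4 C5 B4 | B4 D5 C#5
Every group is a transposition up a 2nd of the one before; no shorter unit works.

3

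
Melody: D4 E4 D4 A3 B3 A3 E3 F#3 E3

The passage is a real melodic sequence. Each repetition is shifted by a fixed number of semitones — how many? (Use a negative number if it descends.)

The 3-note cells begin on D4, A3, E3 — each down a 4th from the last.
D4→A3 is 57 − 62 = -5 semitones.

-5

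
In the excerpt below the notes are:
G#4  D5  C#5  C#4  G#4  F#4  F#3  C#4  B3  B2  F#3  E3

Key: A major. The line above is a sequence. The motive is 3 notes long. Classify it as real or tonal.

Every note is diatonic to A major.
Cell 1 has +6 semitones from note 1 to 2, but cell 2 has +7 — the interval quality changes while the contour stays the same, which is the hallmark of a tonal sequence.

tonal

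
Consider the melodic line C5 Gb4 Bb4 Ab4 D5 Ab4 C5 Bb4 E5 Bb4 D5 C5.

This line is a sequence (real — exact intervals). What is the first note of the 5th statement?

The 4-note cells begin on C5, D5, E5 — each up a 2nd from the last.
Continuing: F#5 → G#5. Statement 5 starts on G#5.

G#5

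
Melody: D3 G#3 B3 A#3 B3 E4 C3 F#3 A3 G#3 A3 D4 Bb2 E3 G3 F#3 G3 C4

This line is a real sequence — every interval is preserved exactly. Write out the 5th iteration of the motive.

Unit = 6 notes; the statements start on D3, C3, Bb2, moving down a 2nd each time.
Continuing the starts: Ab2 → Gb2.
From Gb2 the exact shape gives Gb2 C3 Eb3 D3 Eb3 Ab3.

Gb2 C3 Eb3 D3 Eb3 Ab3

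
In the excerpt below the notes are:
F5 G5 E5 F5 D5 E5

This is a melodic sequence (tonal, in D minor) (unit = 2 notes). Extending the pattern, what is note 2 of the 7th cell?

A4

The unit is 2 notes. Position-2 pitches of the 3 shown cells: G5, F5, E5.
Extending down a 2nd: D5 → C5 → Bb4 → A4.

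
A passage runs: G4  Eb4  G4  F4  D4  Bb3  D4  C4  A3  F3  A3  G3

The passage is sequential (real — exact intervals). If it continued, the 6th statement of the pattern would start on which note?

With a 4-note motive the entries are G4, D4, A3, each down a 4th from the previous.
Continuing: E3 → B2 → F#2. Statement 6 starts on F#2.

F#2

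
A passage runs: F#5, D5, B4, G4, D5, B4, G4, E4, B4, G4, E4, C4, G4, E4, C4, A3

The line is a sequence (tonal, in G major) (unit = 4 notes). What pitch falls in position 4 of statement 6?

Grouping in 4s, the 4th note of each cell is G4, E4, C4, A3.
Each moves down a 3rd. Continuing: F#3 → D3.

D3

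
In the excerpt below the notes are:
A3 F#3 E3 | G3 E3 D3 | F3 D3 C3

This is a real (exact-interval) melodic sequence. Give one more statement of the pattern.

Eb3 C3 Bb2

With a 3-note motive the entries are A3, G3, F3, each down a 2nd from the previous.
From Eb3 the exact shape gives Eb3 C3 Bb2.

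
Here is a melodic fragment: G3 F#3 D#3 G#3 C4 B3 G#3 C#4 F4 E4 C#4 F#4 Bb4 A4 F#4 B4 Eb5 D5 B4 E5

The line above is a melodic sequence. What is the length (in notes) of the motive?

4

20 notes total. Splitting into 5 groups of 4:
G3 F#3 D#3 G#3 | C4 B3 G#3 C#4 | F4 E4 C#4 F#4 | Bb4 A4 F#4 B4 | Eb5 D5 B4 E5
Each cell is the previous one up a 4th — so the unit is 4 notes.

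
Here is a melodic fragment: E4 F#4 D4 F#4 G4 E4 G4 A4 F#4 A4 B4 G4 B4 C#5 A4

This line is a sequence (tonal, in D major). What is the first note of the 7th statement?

D5

Taking 3-note groups, the heads are E4, F#4, G4, A4, B4: the pattern moves up a 2nd.
Continuing: C#5 → D5. Statement 7 starts on D5.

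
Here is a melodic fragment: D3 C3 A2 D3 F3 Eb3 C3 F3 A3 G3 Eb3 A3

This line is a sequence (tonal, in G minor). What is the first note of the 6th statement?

G4

The 4-note cells begin on D3, F3, A3 — each up a 3rd from the last.
Continuing: C4 → Eb4 → G4. Statement 6 starts on G4.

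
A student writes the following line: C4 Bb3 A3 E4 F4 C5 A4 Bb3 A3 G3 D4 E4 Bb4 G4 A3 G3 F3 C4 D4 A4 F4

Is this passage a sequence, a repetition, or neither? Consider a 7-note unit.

sequence

Each 7-note cell is the previous one transposed down a 2nd.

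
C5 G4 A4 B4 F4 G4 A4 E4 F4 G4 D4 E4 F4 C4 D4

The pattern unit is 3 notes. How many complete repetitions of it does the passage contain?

15 notes in groups of 3 gives 15/3 = 5 statements.
Starts: C5, B4, A4, G4, F4 — each down a 2nd.

5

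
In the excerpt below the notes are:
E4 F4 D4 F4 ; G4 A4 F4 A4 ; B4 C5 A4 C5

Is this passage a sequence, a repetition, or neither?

Each 4-note cell is the previous one transposed up a 3rd.

sequence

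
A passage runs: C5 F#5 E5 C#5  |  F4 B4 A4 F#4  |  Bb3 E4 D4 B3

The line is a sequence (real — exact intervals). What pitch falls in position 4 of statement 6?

Grouping in 4s, the 4th note of each cell is C#5, F#4, B3.
Each moves down a 5th. Continuing: E3 → A2 → D2.

D2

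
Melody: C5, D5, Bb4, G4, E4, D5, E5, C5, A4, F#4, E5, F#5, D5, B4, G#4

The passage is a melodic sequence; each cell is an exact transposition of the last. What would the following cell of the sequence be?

F#5 G#5 E5 C#5 A#4

Taking 5-note groups, the heads are C5, D5, E5: the pattern moves up a 2nd.
Statement 4 starts on F#5 and keeps the same exact contour: F#5 G#5 E5 C#5 A#4.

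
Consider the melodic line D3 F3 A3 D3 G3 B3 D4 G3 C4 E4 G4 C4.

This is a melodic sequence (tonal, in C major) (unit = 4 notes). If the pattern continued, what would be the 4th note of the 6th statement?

Grouping in 4s, the 4th note of each cell is D3, G3, C4.
Extending up a 4th: F4 → B4 → E5.

E5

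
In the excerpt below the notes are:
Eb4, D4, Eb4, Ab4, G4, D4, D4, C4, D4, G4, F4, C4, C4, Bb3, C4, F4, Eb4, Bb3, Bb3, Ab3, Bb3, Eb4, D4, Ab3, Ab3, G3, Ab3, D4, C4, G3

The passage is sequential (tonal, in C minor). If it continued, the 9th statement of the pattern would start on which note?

With a 6-note motive the entries are Eb4, D4, C4, Bb3, Ab3, each down a 2nd from the previous.
Continuing: G3 → F3 → Eb3 → D3. Statement 9 starts on D3.

D3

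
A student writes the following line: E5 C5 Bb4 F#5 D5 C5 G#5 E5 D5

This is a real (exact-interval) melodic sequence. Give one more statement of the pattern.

A#5 F#5 E5

Unit = 3 notes; the statements start on E5, F#5, G#5, moving up a 2nd each time.
Statement 4 starts on A#5 and keeps the same exact contour: A#5 F#5 E5.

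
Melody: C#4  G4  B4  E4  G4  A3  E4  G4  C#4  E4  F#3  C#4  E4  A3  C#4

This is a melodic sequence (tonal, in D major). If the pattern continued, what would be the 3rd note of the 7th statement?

D3

With 5-note cells, note 3 of each statement runs B4, G4, E4.
Each moves down a 3rd. Continuing: C#4 → A3 → F#3 → D3.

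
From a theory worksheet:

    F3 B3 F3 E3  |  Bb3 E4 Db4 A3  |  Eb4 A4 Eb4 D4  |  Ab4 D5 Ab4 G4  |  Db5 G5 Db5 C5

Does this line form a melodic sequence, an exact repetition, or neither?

Note 3 of cell 2 is Db4; if this were a sequence it would be Bb3. No unit length gives a consistent transposition pattern.

neither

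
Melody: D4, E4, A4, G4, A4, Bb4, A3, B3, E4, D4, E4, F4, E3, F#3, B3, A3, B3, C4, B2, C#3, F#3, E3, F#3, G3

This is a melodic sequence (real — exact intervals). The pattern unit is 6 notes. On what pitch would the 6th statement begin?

C#2

The 6-note cells begin on D4, A3, E3, B2 — each down a 4th from the last.
Extending the heads down a 4th: F#2 → C#2.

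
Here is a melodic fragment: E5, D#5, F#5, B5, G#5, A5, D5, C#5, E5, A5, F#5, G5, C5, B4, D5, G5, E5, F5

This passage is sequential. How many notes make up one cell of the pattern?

There are 18 notes; a 6-note unit gives 3 cells:
E5 D#5 F#5 B5 G#5 A5 | D5 C#5 E5 A5 F#5 G5 | C5 B4 D5 G5 E5 F5
Each cell is the previous one down a 2nd — so the unit is 6 notes.

6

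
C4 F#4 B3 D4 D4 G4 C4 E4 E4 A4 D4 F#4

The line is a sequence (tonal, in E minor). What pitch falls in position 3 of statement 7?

A4

With 4-note cells, note 3 of each statement runs B3, C4, D4.
Extending up a 2nd: E4 → F#4 → G4 → A4.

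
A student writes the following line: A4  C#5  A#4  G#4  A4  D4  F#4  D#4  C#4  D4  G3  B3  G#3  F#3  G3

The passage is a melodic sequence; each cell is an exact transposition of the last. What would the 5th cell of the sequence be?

The 5-note cells begin on A4, D4, G3 — each down a 5th from the last.
Carrying on: C3 → F2.
From F2 the exact shape gives F2 A2 F#2 E2 F2.

F2 A2 F#2 E2 F2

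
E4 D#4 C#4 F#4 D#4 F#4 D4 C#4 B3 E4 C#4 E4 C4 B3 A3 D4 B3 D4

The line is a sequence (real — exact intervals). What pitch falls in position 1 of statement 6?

Grouping in 6s, the 1st note of each cell is E4, D4, C4.
Extending down a 2nd: Bb3 → Ab3 → Gb3.

Gb3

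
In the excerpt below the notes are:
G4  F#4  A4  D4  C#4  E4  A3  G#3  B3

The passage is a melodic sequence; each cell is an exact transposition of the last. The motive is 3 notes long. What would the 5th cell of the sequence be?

B2 A#2 C#3

Taking 3-note groups, the heads are G4, D4, A3: the pattern moves down a 4th.
Continuing the starts: E3 → B2.
From B2 the exact shape gives B2 A#2 C#3.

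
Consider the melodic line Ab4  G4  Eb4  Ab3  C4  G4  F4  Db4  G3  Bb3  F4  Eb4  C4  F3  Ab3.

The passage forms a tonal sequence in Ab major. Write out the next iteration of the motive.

Eb4 Db4 Bb3 Eb3 G3

With a 5-note motive the entries are Ab4, G4, F4, each down a 2nd from the previous.
So cell 4 is Eb4 Db4 Bb3 Eb3 G3.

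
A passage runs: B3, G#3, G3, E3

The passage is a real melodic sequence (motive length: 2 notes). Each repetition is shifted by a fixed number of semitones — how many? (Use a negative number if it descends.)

-4

The 2-note cells begin on B3, G3 — each down a 3rd from the last.
B3 to G3 spans -4 semitones.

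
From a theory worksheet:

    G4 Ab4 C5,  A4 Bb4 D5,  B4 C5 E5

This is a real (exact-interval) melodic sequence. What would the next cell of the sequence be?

C#5 D5 F#5

Taking 3-note groups, the heads are G4, A4, B4: the pattern moves up a 2nd.
Statement 4 starts on C#5 and keeps the same exact contour: C#5 D5 F#5.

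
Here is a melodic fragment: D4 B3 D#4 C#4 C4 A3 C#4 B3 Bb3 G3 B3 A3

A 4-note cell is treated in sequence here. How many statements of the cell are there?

3

12 notes in groups of 4 gives 12/4 = 3 statements.
Starts: D4, C4, Bb3 — each down a 2nd.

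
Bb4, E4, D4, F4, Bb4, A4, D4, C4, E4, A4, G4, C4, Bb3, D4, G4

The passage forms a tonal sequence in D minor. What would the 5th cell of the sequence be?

E4 A3 G3 Bb3 E4

The 5-note cells begin on Bb4, A4, G4 — each down a 2nd from the last.
Extending down a 2nd: F4 → E4.
From E4 the diatonic shape gives E4 A3 G3 Bb3 E4.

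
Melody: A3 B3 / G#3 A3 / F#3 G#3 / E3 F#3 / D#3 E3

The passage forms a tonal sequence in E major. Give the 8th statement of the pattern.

Unit = 2 notes; the statements start on A3, G#3, F#3, E3, D#3, moving down a 2nd each time.
Extending down a 2nd: C#3 → B2 → A2.
So cell 8 is A2 B2.

A2 B2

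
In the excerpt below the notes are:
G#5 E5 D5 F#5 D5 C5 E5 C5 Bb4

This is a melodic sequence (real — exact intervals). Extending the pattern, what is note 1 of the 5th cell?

C5

The unit is 3 notes. Position-1 pitches of the 3 shown cells: G#5, F#5, E5.
Extending down a 2nd: D5 → C5.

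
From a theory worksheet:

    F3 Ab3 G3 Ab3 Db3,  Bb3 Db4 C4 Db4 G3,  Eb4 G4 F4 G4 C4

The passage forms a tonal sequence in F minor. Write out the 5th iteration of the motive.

Db5 F5 Eb5 F5 Bb4

Unit = 5 notes; the statements start on F3, Bb3, Eb4, moving up a 4th each time.
Continuing the starts: Ab4 → Db5.
Statement 5 starts on Db5 and keeps the same diatonic contour: Db5 F5 Eb5 F5 Bb4.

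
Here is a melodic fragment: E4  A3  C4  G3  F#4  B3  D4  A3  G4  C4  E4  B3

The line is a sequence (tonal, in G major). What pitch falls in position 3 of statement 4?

With 4-note cells, note 3 of each statement runs C4, D4, E4.
One more up a 2nd gives F#4.

F#4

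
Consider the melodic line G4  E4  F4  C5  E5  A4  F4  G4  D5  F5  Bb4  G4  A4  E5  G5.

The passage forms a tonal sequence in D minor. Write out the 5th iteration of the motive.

D5 Bb4 C5 G5 Bb5

With a 5-note motive the entries are G4, A4, Bb4, each up a 2nd from the previous.
Carrying on: C5 → D5.
Statement 5 starts on D5 and keeps the same diatonic contour: D5 Bb4 C5 G5 Bb5.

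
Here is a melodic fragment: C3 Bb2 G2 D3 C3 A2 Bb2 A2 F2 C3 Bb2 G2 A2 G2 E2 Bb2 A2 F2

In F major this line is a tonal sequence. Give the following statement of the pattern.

G2 F2 D2 A2 G2 E2

Taking 6-note groups, the heads are C3, Bb2, A2: the pattern moves down a 2nd.
So cell 4 is G2 F2 D2 A2 G2 E2.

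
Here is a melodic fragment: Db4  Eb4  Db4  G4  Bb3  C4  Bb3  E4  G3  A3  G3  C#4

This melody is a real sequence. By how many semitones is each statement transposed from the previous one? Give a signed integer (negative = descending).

-3

With a 4-note motive the entries are Db4, Bb3, G3, each down a 3rd from the previous.
Db4 to Bb3 spans -3 semitones.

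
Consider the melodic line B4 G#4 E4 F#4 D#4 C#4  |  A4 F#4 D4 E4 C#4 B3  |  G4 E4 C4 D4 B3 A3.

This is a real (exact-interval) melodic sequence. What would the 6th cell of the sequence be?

Taking 6-note groups, the heads are B4, A4, G4: the pattern moves down a 2nd.
Continuing the starts: F4 → Eb4 → Db4.
Statement 6 starts on Db4 and keeps the same exact contour: Db4 Bb3 Gb3 Ab3 F3 Eb3.

Db4 Bb3 Gb3 Ab3 F3 Eb3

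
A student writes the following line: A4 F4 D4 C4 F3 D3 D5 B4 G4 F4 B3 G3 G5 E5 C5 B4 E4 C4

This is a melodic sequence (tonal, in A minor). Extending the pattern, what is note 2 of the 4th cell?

A5

With 6-note cells, note 2 of each statement runs F4, B4, E5.
From E5, up a 4th gives A5.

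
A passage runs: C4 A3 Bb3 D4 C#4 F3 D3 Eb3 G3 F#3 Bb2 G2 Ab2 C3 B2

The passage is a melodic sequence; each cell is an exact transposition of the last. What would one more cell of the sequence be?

Unit = 5 notes; the statements start on C4, F3, Bb2, moving down a 5th each time.
Statement 4 starts on Eb2 and keeps the same exact contour: Eb2 C2 Db2 F2 E2.

Eb2 C2 Db2 F2 E2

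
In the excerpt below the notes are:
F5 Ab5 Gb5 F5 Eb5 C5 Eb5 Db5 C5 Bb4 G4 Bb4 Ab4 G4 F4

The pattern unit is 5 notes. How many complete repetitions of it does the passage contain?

15 notes in groups of 5 gives 15/5 = 3 statements.
Starts: F5, C5, G4 — each down a 4th.

3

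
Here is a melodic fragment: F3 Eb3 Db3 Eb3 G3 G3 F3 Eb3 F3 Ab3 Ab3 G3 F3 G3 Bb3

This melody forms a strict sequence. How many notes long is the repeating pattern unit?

5

Try groups of 5 (3 cells in 15 notes):
F3 Eb3 Db3 Eb3 G3 | G3 F3 Eb3 F3 Ab3 | Ab3 G3 F3 G3 Bb3
That's a consistent up a 2nd shift per cell, and no other grouping gives one.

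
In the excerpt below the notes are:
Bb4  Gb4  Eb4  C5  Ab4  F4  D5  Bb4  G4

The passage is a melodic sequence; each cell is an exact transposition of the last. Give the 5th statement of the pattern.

With a 3-note motive the entries are Bb4, C5, D5, each up a 2nd from the previous.
Continuing the starts: E5 → F#5.
Statement 5 starts on F#5 and keeps the same exact contour: F#5 D5 B4.

F#5 D5 B4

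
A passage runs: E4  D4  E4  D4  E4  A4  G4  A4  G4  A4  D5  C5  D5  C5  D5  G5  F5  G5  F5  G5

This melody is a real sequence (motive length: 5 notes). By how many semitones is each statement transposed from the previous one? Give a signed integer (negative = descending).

Unit = 5 notes; the statements start on E4, A4, D5, G5, moving up a 4th each time.
E4→A4 is 69 − 64 = 5 semitones.

5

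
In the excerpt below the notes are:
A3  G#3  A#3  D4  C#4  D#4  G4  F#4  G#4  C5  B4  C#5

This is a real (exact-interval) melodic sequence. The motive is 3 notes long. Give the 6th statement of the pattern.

Bb5 A5 B5

Taking 3-note groups, the heads are A3, D4, G4, C5: the pattern moves up a 4th.
Extending up a 4th: F5 → Bb5.
So cell 6 is Bb5 A5 B5.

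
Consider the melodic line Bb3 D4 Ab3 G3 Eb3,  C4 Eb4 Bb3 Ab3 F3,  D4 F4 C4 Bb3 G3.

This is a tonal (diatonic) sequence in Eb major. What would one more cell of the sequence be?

Unit = 5 notes; the statements start on Bb3, C4, D4, moving up a 2nd each time.
So cell 4 is Eb4 G4 D4 C4 Ab3.

Eb4 G4 D4 C4 Ab3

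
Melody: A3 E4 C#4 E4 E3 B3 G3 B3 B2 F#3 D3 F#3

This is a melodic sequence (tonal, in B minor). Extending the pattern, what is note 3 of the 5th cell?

With 4-note cells, note 3 of each statement runs C#4, G3, D3.
Carrying that down a 4th forward: A2 → E2.

E2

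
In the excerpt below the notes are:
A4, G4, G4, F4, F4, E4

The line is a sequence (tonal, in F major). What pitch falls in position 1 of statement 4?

E4

Grouping in 2s, the 1st note of each cell is A4, G4, F4.
One more down a 2nd gives E4.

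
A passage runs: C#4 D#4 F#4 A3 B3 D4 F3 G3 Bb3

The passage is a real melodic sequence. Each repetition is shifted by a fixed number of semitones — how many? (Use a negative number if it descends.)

Taking 3-note groups, the heads are C#4, A3, F3: the pattern moves down a 3rd.
C#4 to A3 spans -4 semitones.

-4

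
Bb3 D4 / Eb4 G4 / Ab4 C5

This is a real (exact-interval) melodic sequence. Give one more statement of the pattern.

Db5 F5

The 2-note cells begin on Bb3, Eb4, Ab4 — each up a 4th from the last.
Statement 4 starts on Db5 and keeps the same exact contour: Db5 F5.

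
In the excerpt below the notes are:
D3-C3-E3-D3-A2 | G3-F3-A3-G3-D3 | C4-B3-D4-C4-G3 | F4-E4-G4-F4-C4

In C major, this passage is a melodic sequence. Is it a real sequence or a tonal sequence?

tonal

Every note is diatonic to C major.
Cell 1 has -2 semitones from note 1 to 2, but cell 3 has -1 — the interval quality changes while the contour stays the same, which is the hallmark of a tonal sequence.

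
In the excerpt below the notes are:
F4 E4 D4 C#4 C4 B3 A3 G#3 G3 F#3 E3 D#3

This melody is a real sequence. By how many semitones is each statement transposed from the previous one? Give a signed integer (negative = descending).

-5

The 4-note cells begin on F4, C4, G3 — each down a 4th from the last.
F4 to C4 spans -5 semitones.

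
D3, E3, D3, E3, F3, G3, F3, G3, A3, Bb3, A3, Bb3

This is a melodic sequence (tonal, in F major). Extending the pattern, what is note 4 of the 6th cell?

A4

With 4-note cells, note 4 of each statement runs E3, G3, Bb3.
Extending up a 3rd: D4 → F4 → A4.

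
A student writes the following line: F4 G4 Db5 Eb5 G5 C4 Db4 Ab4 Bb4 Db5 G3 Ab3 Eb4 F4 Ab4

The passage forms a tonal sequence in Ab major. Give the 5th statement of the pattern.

Ab2 Bb2 F3 G3 Bb3

With a 5-note motive the entries are F4, C4, G3, each down a 4th from the previous.
Extending down a 4th: Db3 → Ab2.
So cell 5 is Ab2 Bb2 F3 G3 Bb3.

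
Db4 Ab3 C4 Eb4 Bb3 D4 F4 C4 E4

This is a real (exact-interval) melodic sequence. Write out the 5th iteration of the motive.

A4 E4 G#4

Taking 3-note groups, the heads are Db4, Eb4, F4: the pattern moves up a 2nd.
Carrying on: G4 → A4.
Statement 5 starts on A4 and keeps the same exact contour: A4 E4 G#4.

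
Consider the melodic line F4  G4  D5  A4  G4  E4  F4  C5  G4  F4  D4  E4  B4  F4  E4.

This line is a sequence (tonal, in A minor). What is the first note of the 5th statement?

Taking 5-note groups, the heads are F4, E4, D4: the pattern moves down a 2nd.
Extending the heads down a 2nd: C4 → B3.

B3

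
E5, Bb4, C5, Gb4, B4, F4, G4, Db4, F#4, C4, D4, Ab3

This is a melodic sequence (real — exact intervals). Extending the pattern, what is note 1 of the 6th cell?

The unit is 4 notes. Position-1 pitches of the 3 shown cells: E5, B4, F#4.
Each moves down a 4th. Continuing: C#4 → G#3 → D#3.

D#3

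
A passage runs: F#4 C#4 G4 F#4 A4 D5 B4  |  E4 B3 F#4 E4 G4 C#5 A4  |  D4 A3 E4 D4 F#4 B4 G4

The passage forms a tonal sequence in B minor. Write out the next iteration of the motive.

C#4 G3 D4 C#4 E4 A4 F#4

Unit = 7 notes; the statements start on F#4, E4, D4, moving down a 2nd each time.
So cell 4 is C#4 G3 D4 C#4 E4 A4 F#4.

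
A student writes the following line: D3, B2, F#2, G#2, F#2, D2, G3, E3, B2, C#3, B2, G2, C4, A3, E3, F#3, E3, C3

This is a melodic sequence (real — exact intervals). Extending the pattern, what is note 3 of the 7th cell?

Grouping in 6s, the 3rd note of each cell is F#2, B2, E3.
Extending up a 4th: A3 → D4 → G4 → C5.

C5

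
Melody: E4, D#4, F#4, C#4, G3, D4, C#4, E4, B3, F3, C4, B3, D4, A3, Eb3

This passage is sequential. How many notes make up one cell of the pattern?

5

There are 15 notes; a 5-note unit gives 3 cells:
E4 D#4 F#4 C#4 G3 | D4 C#4 E4 B3 F3 | C4 B3 D4 A3 Eb3
Every group is a transposition down a 2nd of the one before; no shorter unit works.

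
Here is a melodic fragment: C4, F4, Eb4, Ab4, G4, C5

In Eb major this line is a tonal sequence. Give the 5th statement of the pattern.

D5 G5

Unit = 2 notes; the statements start on C4, Eb4, G4, moving up a 3rd each time.
Continuing the starts: Bb4 → D5.
Statement 5 starts on D5 and keeps the same diatonic contour: D5 G5.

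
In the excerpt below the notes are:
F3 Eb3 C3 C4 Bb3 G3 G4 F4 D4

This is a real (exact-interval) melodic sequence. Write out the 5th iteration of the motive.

The 3-note cells begin on F3, C4, G4 — each up a 5th from the last.
Extending up a 5th: D5 → A5.
From A5 the exact shape gives A5 G5 E5.

A5 G5 E5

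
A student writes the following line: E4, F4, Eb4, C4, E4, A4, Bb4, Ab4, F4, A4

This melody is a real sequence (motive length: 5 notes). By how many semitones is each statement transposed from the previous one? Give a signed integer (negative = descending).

With a 5-note motive the entries are E4, A4, each up a 4th from the previous.
Counting half-steps from E4 to A4: 5.

5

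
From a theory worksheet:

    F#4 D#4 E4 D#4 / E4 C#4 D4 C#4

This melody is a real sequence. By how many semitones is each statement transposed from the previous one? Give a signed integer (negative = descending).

Taking 4-note groups, the heads are F#4, E4: the pattern moves down a 2nd.
F#4 to E4 spans -2 semitones.

-2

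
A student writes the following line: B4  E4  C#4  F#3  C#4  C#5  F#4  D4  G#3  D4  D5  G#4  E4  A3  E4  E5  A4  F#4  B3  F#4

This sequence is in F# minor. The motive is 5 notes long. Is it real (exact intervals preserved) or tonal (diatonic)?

Every note is diatonic to F# minor.
Cell 1 has -3 semitones from note 2 to 3, but cell 2 has -4 — the interval quality changes while the contour stays the same, which is the hallmark of a tonal sequence.

tonal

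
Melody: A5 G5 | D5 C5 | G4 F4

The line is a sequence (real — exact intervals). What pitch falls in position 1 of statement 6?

Grouping in 2s, the 1st note of each cell is A5, D5, G4.
Extending down a 5th: C4 → F3 → Bb2.

Bb2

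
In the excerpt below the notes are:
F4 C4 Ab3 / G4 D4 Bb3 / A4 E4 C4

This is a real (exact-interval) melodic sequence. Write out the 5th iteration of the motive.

Taking 3-note groups, the heads are F4, G4, A4: the pattern moves up a 2nd.
Carrying on: B4 → C#5.
So cell 5 is C#5 G#4 E4.

C#5 G#4 E4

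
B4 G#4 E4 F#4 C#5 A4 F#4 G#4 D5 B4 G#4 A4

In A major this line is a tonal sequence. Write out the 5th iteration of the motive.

F#5 D5 B4 C#5

Unit = 4 notes; the statements start on B4, C#5, D5, moving up a 2nd each time.
Continuing the starts: E5 → F#5.
So cell 5 is F#5 D5 B4 C#5.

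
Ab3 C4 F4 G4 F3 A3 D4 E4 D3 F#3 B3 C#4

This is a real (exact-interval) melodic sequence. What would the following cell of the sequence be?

B2 D#3 G#3 A#3

With a 4-note motive the entries are Ab3, F3, D3, each down a 3rd from the previous.
Statement 4 starts on B2 and keeps the same exact contour: B2 D#3 G#3 A#3.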